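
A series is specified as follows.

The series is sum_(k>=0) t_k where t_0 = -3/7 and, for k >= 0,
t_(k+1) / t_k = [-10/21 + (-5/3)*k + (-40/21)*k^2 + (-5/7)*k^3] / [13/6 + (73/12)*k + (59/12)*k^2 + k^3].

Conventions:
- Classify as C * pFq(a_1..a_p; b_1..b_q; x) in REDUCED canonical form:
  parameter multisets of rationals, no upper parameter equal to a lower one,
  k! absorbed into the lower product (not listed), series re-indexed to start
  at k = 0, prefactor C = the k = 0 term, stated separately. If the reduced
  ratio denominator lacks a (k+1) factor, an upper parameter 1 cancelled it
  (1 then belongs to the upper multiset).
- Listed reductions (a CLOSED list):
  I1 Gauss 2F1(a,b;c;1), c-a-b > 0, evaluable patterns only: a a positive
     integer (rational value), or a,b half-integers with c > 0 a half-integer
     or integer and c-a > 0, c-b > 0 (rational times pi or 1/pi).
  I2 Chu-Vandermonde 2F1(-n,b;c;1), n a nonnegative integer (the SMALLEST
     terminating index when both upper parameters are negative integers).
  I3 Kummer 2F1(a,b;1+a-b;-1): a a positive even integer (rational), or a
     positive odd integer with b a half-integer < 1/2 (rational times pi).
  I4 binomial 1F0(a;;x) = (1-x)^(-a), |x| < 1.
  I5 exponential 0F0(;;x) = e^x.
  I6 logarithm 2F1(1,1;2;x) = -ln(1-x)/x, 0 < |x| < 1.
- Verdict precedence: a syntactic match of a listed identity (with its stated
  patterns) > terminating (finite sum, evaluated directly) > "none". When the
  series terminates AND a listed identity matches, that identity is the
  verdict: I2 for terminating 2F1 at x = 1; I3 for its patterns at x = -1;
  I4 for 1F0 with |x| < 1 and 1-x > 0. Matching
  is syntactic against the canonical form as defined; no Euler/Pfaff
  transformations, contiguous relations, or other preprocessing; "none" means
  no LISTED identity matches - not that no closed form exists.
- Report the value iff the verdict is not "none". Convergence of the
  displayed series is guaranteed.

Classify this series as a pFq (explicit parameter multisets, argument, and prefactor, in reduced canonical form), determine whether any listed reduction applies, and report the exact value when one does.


Prefactor -3/7, argument -5/7: 2F1 with upper {1, 1} over lower {13/4}. Verdict: none. Every listed pattern misses the 2F1 form at -5/7, upper {1, 1}.

First insight: t_0 being -3/7, factor the ratio over Q (C = -3/7, x = -5/7): negated roots = parameters.
Adjacent-term ratio: r(k) = (-5/7) * (k+1) (k+1) / [(k+13/4) (k+1)] - rational; roots negated = parameters, x = (-5/7), C = -3/7.


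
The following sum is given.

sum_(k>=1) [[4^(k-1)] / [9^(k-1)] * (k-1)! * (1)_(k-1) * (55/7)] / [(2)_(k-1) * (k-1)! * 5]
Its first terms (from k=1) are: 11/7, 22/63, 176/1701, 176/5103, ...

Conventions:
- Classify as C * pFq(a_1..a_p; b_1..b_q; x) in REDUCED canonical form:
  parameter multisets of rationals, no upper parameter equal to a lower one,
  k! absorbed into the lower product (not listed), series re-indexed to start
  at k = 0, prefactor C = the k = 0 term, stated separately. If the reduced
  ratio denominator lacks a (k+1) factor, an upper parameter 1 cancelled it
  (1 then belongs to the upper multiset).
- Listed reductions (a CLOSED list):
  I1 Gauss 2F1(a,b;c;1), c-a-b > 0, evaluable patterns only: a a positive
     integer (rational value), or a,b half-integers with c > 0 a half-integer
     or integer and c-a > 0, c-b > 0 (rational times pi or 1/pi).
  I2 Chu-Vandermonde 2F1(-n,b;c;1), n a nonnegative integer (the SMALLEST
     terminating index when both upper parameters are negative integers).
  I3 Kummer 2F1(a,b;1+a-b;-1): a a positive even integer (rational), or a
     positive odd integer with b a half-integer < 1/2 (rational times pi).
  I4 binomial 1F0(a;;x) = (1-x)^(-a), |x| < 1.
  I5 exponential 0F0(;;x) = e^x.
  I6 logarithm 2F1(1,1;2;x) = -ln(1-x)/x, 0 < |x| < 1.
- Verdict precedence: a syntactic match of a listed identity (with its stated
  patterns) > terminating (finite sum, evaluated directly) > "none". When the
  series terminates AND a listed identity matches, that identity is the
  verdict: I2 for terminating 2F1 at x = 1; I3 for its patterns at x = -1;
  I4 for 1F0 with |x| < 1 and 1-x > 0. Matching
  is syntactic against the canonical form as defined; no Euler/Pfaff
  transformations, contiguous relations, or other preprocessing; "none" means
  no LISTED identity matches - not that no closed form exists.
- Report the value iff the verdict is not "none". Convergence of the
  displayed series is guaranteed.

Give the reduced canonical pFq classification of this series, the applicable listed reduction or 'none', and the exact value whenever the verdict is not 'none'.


This is 11/7 * 2F1(1, 1; 2; 4/9) in reduced canonical form. Verdict at x = 4/9: logarithm (I6) matches (the logarithm: parameters (1,1;2), x = 4/9). Sum: (-99/28) * ln(5/9).

Key observation: with t_0 = 11/7, the constant factors (C = 11/7) combine into one prefactor.
Ratio: r(k) = (4/9) * (k+1) (k+1) / [(k+2) (k+1)] - rational in k. x = (4/9); t_0 = 11/7; negate the roots.


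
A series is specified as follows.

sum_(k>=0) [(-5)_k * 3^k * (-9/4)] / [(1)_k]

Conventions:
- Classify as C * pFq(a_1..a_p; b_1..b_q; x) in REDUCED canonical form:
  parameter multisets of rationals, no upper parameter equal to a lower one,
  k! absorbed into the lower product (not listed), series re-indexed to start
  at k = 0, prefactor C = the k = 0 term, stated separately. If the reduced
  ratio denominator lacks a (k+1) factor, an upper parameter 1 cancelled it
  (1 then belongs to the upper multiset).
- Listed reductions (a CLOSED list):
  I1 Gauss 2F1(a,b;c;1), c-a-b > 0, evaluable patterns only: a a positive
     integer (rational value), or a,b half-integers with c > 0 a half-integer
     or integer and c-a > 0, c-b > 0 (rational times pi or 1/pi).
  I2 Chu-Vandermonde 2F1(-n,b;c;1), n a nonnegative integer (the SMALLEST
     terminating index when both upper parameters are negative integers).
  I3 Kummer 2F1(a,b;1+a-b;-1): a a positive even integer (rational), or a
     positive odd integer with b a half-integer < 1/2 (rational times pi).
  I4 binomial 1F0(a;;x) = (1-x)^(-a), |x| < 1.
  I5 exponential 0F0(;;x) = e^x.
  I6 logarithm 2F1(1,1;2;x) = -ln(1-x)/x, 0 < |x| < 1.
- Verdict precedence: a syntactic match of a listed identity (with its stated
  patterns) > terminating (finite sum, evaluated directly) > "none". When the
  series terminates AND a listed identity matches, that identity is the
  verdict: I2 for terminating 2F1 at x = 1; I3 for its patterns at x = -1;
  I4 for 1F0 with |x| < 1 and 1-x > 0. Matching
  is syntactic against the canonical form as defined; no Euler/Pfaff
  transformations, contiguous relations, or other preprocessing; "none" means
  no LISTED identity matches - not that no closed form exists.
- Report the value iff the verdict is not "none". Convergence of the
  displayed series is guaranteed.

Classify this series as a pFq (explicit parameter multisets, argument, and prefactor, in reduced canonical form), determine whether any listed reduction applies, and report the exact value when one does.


Canonical form: C = -9/4 times 1F0 with upper {-5}, lower {-}, x = 3. Verdict: terminating - upper parameter -5 makes this a finite sum (last index 5), evaluated exactly. Its exact value is 72.

Key step: with t_0 = -9/4, (1)_k (C = -9/4, x = 3) is k! itself.
Step ratio: r(k) = 3 * (k-5) / [(k+1)] - rational in k. x = 3; t_0 = -9/4; negate the roots.


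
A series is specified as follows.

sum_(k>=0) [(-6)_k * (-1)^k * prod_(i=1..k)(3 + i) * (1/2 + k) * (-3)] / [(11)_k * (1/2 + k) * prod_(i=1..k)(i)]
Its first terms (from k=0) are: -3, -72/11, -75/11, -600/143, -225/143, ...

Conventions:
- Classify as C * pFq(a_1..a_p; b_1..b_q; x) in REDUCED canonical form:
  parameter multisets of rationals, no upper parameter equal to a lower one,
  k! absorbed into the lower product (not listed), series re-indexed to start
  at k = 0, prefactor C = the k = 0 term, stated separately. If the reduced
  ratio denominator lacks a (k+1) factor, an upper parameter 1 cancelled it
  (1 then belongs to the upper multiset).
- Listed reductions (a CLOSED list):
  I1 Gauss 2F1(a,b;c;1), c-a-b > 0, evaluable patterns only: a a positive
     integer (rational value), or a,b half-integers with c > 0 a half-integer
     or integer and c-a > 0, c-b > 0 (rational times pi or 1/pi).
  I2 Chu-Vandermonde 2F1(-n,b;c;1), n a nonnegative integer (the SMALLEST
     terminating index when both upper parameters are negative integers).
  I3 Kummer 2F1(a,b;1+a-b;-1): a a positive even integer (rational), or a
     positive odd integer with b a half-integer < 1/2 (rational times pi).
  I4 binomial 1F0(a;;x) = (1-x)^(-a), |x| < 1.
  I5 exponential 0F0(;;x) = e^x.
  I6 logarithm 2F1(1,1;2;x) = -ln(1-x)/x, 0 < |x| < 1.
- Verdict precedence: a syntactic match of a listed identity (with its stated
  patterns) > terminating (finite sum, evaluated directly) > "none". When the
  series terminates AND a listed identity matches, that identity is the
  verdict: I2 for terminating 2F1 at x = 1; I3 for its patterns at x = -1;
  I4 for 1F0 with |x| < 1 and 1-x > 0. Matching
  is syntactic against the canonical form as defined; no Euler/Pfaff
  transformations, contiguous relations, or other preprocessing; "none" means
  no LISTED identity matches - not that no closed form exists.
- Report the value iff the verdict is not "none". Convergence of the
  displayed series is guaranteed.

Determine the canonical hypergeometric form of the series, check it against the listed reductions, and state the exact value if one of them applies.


Prefactor -3, argument -1: 2F1 with upper {-6, 4} over lower {11}. Verdict: this is Kummer's theorem (I3) (x = -1; c = 11 equals 1+a-b for upper {-6, 4}: listed pattern). Exact value: -45/2.

Key step: t_0 = -3 here, and the running product (C = -3) telescopes to a rising factorial.
Consecutive-term ratio: r(k) = (-1) * (k-6) (k+4) / [(k+11) (k+1)] ; factor over Q: parameters, x = (-1), and C = -3.


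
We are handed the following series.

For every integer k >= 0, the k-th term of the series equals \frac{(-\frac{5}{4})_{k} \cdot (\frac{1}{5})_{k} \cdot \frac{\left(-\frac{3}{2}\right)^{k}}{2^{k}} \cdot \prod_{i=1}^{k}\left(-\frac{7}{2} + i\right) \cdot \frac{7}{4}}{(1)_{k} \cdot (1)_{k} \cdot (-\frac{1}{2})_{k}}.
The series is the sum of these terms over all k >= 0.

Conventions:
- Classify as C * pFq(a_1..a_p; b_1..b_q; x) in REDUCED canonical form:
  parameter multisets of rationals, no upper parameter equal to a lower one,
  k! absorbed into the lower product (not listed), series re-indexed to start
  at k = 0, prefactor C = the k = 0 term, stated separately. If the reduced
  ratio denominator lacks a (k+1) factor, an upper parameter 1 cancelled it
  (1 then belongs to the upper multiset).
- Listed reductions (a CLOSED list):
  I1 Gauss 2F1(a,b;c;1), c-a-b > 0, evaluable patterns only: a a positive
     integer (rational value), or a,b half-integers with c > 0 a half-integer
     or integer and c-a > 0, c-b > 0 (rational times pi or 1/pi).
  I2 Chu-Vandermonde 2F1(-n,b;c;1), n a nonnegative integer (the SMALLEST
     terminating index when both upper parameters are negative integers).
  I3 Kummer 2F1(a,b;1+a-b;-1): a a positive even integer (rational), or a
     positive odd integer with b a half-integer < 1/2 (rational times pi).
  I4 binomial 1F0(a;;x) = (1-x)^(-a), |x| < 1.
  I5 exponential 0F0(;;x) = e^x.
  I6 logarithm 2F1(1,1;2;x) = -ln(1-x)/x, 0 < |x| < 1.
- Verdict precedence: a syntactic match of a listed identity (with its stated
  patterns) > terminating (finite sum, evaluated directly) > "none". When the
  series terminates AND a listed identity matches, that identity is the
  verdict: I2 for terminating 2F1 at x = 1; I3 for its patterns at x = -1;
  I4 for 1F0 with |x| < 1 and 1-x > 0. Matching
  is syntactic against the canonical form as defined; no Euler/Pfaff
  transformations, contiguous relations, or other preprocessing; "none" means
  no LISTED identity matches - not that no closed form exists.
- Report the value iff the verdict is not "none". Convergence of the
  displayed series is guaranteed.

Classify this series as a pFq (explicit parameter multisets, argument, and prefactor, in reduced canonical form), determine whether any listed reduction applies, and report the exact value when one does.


Canonical form: C = \frac{7}{4} times 3F2 with upper {-\frac{5}{2}, -\frac{5}{4}, \frac{1}{5}}, lower {-\frac{1}{2}, 1}, x = -\frac{3}{4}. Verdict: none. No listed pattern accepts 3F2(-\frac{5}{2}, -\frac{5}{4}, \frac{1}{5}; -\frac{1}{2}, 1; -\frac{3}{4}).

Key observation: from the first term \frac{7}{4}: (1)_k (prefactor 7/4) is k! itself.
Consecutive-term ratio: r(k) = -\frac{3}{4} * (k-\frac{5}{2}) (k-\frac{5}{4}) (k+\frac{1}{5}) / [(k-\frac{1}{2}) (k+1) (k+1)] - rational in k. x = -\frac{3}{4}; t_0 = \frac{7}{4}; negate the roots.


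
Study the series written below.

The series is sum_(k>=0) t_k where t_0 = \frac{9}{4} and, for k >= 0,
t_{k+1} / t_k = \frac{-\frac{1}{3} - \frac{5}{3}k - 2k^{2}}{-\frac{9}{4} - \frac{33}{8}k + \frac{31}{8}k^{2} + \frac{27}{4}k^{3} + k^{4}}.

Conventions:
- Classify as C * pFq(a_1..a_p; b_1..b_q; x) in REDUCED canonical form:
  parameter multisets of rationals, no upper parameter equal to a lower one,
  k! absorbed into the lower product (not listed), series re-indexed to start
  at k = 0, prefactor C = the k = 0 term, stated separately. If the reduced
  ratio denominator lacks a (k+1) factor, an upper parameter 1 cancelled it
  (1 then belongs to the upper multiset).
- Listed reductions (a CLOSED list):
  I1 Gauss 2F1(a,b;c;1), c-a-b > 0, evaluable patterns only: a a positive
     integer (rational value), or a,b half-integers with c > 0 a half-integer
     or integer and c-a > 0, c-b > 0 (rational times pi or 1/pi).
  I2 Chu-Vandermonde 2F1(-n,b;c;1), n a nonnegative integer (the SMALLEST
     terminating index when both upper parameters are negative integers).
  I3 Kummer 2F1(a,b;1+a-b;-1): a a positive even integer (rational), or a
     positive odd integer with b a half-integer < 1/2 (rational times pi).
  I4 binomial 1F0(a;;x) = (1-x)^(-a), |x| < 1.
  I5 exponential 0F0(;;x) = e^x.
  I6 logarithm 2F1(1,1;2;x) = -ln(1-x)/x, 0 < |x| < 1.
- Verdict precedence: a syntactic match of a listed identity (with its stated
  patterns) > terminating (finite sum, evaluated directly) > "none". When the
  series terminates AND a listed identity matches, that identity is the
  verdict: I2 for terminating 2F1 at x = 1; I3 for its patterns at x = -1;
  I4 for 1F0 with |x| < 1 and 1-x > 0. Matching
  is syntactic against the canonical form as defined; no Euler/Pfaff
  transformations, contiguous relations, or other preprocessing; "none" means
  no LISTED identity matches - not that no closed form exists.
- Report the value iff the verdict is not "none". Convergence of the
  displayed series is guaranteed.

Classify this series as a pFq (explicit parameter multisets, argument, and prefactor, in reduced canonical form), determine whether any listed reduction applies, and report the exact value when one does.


x = -2 here; the reduced form reads 1F2, upper {\frac{1}{3}}, lower {-\frac{3}{4}, 6}, C = \frac{9}{4}. Verdict: none. A 1F2 with upper {\frac{1}{3}} fits none of I1-I6 at x = -2; the sum runs forever.

Key observation: with t_0 = \frac{9}{4}, the expanded ratio factors over Q; C = 9/4, roots give parameters.
Term ratio: r(k) = -2 * (k+\frac{1}{3}) / [(k-\frac{3}{4}) (k+6) (k+1)] - rational; roots negated = parameters, x = -2, C = \frac{9}{4}.


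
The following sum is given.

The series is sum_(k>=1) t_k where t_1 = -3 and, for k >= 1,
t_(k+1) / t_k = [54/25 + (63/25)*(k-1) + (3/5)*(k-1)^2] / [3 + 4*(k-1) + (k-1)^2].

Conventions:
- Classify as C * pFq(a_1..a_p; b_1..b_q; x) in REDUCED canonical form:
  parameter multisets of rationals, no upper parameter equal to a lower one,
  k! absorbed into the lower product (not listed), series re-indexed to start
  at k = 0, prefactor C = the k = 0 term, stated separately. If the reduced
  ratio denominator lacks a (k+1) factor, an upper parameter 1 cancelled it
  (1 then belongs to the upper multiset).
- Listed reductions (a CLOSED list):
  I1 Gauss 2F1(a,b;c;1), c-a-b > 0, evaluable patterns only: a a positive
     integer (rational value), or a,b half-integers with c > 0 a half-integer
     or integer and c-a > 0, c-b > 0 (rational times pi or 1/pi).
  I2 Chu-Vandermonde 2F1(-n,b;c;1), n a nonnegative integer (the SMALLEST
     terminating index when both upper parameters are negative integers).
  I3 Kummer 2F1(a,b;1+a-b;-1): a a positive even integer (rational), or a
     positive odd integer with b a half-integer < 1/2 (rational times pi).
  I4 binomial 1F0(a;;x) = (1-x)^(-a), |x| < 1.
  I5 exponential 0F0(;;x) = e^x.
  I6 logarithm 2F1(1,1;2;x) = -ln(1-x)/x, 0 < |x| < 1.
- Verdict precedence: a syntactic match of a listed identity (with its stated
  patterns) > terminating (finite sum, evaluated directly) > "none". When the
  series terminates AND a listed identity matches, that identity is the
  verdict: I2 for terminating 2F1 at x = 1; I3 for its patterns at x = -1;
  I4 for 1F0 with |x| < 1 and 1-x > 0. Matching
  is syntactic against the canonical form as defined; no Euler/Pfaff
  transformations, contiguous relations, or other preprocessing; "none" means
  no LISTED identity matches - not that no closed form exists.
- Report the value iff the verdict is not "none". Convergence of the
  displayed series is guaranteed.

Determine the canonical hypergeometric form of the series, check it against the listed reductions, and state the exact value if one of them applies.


Classification (C = -3): 1F0 with upper {6/5}, lower {-}, argument x = 3/5. Verdict at x = 3/5: binomial (I4) matches (the 1F0 binomial series: exponent -6/5, x = 3/5). Exact value: (-3) * (2/5)^(-6/5).

Structural cue: from the first term -3: the parameter 3 appears in both the upper and lower lists and cancels.
Term ratio: r(k) = (3/5) * (k+6/5) / [(k+1)] ; factor over Q: parameters, x = (3/5), and C = -3.


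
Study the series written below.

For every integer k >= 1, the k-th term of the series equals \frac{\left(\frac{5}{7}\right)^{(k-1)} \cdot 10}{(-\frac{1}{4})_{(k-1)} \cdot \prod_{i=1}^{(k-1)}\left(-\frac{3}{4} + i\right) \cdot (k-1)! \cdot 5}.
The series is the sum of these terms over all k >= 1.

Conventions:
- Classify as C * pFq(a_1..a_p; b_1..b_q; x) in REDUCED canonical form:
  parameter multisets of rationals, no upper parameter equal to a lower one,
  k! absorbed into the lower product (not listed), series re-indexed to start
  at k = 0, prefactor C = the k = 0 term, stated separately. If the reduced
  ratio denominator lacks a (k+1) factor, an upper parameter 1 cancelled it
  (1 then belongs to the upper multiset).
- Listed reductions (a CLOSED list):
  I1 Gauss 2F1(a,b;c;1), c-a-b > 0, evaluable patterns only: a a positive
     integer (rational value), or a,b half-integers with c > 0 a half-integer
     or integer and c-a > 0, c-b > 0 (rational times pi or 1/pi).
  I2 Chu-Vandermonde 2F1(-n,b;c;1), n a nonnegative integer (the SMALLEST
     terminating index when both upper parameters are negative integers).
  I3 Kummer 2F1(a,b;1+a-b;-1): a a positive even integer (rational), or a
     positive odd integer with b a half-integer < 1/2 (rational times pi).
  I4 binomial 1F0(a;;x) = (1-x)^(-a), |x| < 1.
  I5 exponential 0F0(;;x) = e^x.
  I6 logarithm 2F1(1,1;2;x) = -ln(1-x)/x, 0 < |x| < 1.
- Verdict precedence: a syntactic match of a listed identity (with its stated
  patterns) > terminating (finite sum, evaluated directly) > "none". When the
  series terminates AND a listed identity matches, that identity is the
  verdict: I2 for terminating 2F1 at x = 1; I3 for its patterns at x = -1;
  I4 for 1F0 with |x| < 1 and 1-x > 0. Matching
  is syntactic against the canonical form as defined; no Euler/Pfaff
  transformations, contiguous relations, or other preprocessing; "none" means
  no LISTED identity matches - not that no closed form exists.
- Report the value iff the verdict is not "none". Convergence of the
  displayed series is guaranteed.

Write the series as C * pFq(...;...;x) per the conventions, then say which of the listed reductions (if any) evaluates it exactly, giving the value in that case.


Prefactor 2, argument \frac{5}{7}: 0F2 with upper {-} over lower {-\frac{1}{4}, \frac{1}{4}}. Verdict: none here - no I1-I6 shape fits x = \frac{5}{7} with lower {-\frac{1}{4}, \frac{1}{4}}.

First insight: x = \frac{5}{7} and the constant factors (prefactor 2) combine into one prefactor.
Term ratio: r(k) = \frac{5}{7} * 1 / [(k-\frac{1}{4}) (k+\frac{1}{4}) (k+1)] - rational in k. x = \frac{5}{7}; t_0 = 2; negate the roots.


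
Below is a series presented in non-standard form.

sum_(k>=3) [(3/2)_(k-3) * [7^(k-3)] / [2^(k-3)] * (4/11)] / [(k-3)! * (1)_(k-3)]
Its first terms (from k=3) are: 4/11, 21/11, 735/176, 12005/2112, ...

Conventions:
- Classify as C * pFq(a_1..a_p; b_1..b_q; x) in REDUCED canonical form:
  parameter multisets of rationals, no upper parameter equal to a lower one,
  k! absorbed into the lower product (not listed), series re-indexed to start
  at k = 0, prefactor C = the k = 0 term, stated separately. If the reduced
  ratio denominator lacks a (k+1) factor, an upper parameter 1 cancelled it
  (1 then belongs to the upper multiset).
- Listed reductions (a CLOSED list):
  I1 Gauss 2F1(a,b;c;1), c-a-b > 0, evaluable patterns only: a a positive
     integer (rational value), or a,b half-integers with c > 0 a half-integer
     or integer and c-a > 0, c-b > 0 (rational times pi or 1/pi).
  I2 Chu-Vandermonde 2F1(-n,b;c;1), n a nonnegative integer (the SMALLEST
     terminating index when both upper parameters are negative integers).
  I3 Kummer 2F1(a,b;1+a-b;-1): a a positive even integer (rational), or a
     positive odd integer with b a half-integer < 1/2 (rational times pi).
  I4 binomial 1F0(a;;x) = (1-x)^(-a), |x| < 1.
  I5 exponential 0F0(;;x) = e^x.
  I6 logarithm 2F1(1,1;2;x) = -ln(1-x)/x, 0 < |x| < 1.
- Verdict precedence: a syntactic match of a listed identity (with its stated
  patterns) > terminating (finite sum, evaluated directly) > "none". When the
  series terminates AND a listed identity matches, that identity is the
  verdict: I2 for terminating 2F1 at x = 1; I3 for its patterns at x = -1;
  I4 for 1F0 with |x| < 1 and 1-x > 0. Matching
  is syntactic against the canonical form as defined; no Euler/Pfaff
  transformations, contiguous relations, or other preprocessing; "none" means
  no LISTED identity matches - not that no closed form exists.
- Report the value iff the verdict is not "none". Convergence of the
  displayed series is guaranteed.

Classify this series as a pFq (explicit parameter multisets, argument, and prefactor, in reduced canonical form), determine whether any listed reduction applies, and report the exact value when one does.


This is 4/11 * 1F1(3/2; 1; 7/2) in reduced canonical form. Verdict: none. No listed pattern accepts 1F1(3/2; 1; 7/2).

Key step: from the first term 4/11: the two geometric factors (C = 4/11, x = 7/2) combine into one argument.
Consecutive-term ratio: r(k) = (7/2) * (k+3/2) / [(k+1) (k+1)] - rational in k. x = (7/2); t_0 = 4/11; negate the roots.


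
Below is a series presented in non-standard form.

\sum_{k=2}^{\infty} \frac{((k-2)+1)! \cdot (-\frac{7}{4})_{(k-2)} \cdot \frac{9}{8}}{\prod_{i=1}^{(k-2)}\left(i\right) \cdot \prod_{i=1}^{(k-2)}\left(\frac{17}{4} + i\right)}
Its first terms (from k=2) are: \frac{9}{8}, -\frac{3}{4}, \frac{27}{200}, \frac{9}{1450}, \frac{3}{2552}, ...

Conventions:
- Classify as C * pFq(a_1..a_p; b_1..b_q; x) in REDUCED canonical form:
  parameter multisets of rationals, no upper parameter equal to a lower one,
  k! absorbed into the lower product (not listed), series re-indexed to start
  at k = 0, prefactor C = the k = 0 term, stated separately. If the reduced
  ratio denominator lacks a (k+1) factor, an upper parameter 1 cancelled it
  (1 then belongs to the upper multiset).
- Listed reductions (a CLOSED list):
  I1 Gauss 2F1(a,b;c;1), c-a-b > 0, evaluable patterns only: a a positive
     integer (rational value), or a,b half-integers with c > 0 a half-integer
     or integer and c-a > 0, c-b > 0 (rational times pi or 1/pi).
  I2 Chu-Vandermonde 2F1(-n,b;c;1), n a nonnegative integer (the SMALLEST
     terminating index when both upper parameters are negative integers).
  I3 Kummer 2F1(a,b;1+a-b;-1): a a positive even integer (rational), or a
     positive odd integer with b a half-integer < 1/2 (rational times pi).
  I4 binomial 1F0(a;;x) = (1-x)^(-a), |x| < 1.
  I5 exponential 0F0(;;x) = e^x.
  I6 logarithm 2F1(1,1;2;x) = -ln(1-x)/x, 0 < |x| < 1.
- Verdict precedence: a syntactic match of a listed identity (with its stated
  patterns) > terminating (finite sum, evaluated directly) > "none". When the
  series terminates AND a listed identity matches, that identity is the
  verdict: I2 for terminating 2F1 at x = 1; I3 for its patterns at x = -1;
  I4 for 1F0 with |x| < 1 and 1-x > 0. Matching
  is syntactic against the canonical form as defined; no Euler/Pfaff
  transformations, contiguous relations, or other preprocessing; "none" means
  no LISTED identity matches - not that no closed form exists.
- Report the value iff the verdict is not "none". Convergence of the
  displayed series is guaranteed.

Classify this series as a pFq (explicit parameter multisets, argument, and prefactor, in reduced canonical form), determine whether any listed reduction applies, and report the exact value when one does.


Classification (C = \frac{9}{8}): 2F1 with upper {-\frac{7}{4}, 2}, lower {\frac{21}{4}}, argument x = 1. Verdict: this is Gauss's theorem (I1) (x = 1: the Gamma ratio telescopes since c-a-b = 5 > 0 and a = 2 in Z>0). Hence: \frac{663}{1280}.

Structural cue: t_0 = \frac{9}{8} here, and the product of the first k integers (prefactor 9/8) is k!.
Consecutive-term ratio: r(k) = 1 * (k-\frac{7}{4}) (k+2) / [(k+\frac{21}{4}) (k+1)] - rational in k. x = 1; t_0 = \frac{9}{8}; negate the roots.


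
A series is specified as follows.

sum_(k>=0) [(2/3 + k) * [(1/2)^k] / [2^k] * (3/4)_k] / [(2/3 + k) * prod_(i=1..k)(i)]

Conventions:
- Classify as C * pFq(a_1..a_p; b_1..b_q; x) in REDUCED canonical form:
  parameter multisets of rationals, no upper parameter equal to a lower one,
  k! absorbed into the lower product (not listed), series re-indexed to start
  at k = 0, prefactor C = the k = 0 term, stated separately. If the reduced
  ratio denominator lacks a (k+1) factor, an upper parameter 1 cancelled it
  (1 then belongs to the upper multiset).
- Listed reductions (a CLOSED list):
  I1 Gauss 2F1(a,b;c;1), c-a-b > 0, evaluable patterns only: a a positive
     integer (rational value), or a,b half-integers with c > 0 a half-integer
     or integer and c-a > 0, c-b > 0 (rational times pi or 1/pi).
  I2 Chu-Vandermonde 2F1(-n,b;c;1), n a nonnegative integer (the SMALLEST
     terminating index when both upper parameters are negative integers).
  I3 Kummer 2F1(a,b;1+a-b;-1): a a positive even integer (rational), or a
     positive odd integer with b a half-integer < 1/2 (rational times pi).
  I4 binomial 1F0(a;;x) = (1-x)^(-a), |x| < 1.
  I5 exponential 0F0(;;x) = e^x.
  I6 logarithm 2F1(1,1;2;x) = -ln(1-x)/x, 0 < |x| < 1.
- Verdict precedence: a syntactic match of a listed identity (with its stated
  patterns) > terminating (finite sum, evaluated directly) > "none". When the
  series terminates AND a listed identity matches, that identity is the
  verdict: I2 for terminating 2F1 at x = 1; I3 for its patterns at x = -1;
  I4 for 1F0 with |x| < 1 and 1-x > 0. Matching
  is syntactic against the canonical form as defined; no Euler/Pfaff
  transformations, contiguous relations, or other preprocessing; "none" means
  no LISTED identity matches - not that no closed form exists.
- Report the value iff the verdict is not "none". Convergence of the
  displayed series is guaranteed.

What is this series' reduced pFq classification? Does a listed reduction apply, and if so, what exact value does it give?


Classification (C = 1): 1F0 with upper {3/4}, lower {-}, argument x = 1/4. Verdict at x = 1/4: binomial (I4) matches (the 1F0 binomial series: exponent -3/4, x = 1/4). Exact value: (3/4)^(-3/4).

Key step: t_0 being 1, the two k-th powers (prefactor 1) combine into one argument.
Consecutive-term ratio: r(k) = (1/4) * (k+3/4) / [(k+1)] - rational in k, leading ratio (1/4); with t_0 = 1, classification follows.


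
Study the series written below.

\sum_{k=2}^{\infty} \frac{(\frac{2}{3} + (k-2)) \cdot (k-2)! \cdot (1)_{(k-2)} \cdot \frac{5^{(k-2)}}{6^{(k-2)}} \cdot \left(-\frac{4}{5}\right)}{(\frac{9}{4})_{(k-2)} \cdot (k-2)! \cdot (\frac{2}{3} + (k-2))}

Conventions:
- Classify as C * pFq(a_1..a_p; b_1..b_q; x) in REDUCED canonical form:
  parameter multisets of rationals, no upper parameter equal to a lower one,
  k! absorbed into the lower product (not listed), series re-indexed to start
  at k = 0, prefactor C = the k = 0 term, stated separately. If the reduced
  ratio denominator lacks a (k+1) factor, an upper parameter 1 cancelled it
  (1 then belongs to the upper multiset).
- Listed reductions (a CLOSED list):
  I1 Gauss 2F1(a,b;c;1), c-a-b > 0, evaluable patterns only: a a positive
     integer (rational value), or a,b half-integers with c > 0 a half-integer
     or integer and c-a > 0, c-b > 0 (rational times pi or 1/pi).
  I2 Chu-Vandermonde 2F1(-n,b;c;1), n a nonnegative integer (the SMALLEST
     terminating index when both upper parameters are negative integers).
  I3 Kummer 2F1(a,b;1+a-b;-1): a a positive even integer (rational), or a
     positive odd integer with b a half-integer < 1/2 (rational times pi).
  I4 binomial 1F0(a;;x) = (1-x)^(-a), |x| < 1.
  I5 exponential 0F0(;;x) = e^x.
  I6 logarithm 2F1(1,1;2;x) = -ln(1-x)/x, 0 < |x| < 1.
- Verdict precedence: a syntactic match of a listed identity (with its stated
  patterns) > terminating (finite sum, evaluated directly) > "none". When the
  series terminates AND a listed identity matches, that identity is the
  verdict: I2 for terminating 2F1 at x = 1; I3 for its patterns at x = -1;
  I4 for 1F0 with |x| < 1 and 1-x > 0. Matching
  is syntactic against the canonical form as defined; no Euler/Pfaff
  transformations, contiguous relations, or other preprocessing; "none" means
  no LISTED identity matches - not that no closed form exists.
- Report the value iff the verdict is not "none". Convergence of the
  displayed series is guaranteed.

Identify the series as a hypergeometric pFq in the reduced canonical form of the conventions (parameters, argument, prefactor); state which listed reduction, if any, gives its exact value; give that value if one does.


Reduced: x = \frac{5}{6}, 2F1, upper = {1, 1}, lower = {\frac{9}{4}}, C = -\frac{4}{5}. Verdict: none. A 2F1 with upper {1, 1} fits none of I1-I6 at x = \frac{5}{6}; the sum runs forever.

The tell: with t_0 = -\frac{4}{5}, the factorial ratio (prefactor -4/5) (k+a-1)!/(a-1)! is a rising factorial (a)_k.
Step ratio: r(k) = \frac{5}{6} * (k+1) (k+1) / [(k+\frac{9}{4}) (k+1)] - rational; roots negated = parameters, x = \frac{5}{6}, C = -\frac{4}{5}.


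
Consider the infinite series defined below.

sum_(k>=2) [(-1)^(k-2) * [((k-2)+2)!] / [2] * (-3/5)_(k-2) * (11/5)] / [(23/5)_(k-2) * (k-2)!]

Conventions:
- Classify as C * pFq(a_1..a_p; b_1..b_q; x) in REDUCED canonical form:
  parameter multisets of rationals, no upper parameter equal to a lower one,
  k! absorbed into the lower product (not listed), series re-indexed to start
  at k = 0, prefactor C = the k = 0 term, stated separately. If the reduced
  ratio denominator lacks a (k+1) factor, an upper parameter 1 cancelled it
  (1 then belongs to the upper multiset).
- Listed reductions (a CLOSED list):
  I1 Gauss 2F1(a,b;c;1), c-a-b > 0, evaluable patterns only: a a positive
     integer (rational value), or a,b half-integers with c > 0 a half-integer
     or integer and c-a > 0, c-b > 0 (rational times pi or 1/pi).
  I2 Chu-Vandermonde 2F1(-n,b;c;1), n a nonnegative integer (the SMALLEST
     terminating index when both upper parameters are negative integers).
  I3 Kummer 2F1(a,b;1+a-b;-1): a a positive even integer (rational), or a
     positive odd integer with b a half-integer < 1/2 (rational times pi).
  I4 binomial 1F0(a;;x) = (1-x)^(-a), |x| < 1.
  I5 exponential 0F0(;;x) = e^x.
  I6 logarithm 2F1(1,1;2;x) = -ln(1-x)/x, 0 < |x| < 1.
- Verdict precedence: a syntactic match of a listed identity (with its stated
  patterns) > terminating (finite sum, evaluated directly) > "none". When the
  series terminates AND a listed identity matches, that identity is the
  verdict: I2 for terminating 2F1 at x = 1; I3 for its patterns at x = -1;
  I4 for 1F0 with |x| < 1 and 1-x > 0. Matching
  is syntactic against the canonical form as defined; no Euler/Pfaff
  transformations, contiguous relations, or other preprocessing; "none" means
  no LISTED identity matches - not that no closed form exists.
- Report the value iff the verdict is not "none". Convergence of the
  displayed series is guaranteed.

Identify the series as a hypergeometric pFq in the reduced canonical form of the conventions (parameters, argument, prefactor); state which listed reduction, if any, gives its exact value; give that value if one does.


At argument -1: a 2F1 with upper {-3/5, 3}, lower {23/5}, scaled by C = 11/5. Verdict: no listed reduction: x = -1 and upper {-3/5, 3} fail every I1-I6 pattern.

First insight: t_0 = 11/5 here, and the factorial ratio (prefactor 11/5) (k+a-1)!/(a-1)! is a rising factorial (a)_k.
Step ratio: r(k) = (-1) * (k-3/5) (k+3) / [(k+23/5) (k+1)] - rational; roots negated = parameters, x = (-1), C = 11/5.


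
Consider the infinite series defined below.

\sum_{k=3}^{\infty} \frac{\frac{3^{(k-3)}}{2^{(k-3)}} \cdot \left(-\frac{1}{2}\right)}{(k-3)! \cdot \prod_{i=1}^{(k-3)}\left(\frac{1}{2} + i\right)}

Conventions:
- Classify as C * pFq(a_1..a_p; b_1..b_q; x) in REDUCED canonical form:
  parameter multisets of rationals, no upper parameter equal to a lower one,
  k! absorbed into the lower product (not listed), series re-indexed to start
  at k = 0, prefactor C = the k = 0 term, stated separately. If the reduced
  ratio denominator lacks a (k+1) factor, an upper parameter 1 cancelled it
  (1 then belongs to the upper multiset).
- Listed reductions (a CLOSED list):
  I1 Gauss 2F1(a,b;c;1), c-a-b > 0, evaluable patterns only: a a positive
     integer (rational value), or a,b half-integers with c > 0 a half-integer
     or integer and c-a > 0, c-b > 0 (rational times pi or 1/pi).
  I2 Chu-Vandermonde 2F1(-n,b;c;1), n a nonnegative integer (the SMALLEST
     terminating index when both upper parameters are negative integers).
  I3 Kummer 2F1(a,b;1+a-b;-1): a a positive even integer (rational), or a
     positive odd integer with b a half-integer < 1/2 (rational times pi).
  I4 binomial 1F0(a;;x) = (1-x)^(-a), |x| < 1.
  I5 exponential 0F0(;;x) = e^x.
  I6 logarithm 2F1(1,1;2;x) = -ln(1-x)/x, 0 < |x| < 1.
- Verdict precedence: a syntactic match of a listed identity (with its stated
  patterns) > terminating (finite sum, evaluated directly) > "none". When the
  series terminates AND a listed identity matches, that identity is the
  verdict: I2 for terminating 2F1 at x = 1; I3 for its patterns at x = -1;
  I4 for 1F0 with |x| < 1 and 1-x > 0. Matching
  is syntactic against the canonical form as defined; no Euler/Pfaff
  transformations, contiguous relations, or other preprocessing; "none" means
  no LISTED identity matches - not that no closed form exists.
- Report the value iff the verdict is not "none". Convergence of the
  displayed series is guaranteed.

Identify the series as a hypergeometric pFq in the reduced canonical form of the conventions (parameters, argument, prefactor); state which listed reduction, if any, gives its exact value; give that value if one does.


x = \frac{3}{2} here; the reduced form reads 0F1, upper {-}, lower {\frac{3}{2}}, C = -\frac{1}{2}. Verdict: none - at argument \frac{3}{2} the multisets {-} ; {\frac{3}{2}} match no listed identity.

Key step: with t_0 = -\frac{1}{2}, the two geometric factors (C = -1/2, x = 3/2) combine into one argument.
Adjacent-term ratio: r(k) = \frac{3}{2} * 1 / [(k+\frac{3}{2}) (k+1)] - rational in k. x = \frac{3}{2}; t_0 = -\frac{1}{2}; negate the roots.


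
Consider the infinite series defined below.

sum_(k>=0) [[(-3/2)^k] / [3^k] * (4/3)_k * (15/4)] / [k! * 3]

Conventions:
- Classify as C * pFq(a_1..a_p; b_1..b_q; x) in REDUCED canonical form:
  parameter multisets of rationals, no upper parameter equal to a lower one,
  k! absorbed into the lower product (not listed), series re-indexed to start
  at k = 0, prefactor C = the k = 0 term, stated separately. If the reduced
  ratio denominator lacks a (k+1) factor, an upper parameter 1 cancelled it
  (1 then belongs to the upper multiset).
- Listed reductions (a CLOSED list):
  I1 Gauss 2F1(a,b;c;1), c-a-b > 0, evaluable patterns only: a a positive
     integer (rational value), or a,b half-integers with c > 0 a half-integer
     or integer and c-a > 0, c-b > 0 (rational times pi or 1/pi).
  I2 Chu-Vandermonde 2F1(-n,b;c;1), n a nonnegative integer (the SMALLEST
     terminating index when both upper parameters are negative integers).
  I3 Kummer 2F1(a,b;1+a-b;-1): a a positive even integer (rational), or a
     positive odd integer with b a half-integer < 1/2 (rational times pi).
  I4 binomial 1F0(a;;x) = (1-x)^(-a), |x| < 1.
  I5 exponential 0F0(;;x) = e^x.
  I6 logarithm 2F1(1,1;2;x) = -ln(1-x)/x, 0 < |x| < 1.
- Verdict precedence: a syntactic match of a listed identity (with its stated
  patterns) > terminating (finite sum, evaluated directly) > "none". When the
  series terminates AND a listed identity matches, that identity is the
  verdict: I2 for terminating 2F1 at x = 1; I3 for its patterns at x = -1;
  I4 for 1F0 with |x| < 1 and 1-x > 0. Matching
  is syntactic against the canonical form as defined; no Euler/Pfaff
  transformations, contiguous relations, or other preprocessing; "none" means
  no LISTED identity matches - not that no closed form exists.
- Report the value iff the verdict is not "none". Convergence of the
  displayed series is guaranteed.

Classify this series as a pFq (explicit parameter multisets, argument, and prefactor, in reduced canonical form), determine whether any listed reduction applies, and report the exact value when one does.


Reduced: x = -1/2, 1F0, upper = {4/3}, lower = {-}, C = 5/4. Verdict: binomial (I4) fires (the 1F0 binomial series: exponent -4/3, x = -1/2). Value: (5/4) * (3/2)^(-4/3).

Key observation: x = (-1/2) and the constant factors (C = 5/4) combine into one prefactor.
Term ratio: r(k) = (-1/2) * (k+4/3) / [(k+1)] - rational in k. x = (-1/2); t_0 = 5/4; negate the roots.


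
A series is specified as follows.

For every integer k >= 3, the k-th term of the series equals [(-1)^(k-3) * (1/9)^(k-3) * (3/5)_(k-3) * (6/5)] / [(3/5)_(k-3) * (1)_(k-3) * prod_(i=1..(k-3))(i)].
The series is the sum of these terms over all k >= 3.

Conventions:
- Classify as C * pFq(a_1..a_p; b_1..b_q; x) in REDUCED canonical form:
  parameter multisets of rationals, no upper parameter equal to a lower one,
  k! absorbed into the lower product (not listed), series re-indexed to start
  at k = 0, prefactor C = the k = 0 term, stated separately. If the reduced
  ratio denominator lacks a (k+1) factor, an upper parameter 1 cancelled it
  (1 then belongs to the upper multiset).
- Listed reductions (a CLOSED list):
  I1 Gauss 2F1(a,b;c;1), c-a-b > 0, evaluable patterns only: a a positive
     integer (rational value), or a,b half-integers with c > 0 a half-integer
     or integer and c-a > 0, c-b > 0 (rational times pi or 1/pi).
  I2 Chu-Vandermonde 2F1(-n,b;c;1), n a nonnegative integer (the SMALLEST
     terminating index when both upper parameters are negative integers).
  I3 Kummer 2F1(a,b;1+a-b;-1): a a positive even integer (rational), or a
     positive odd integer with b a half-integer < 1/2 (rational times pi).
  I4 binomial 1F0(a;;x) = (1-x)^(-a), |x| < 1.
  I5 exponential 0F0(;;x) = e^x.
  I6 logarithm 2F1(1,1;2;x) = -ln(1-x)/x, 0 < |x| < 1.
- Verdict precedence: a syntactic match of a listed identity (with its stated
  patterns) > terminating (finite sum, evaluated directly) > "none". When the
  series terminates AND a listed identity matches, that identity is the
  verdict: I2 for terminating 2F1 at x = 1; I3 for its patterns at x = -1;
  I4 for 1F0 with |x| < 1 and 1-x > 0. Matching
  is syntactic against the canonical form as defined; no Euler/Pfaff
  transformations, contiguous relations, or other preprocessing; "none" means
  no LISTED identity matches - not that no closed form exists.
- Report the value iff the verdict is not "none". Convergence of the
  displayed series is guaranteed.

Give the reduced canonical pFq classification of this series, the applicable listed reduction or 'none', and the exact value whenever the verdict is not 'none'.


The series (x = -1/9) is 0F1: upper {-}, lower {1}, prefactor 6/5. Verdict: none here - no I1-I6 shape fits x = -1/9 with lower {1}.

The tell: t_0 = 6/5 here, and the parameter 3/5 appears in both the upper and lower lists and cancels.
Consecutive-term ratio: r(k) = (-1/9) * 1 / [(k+1) (k+1)] - rational; roots negated = parameters, x = (-1/9), C = 6/5.
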